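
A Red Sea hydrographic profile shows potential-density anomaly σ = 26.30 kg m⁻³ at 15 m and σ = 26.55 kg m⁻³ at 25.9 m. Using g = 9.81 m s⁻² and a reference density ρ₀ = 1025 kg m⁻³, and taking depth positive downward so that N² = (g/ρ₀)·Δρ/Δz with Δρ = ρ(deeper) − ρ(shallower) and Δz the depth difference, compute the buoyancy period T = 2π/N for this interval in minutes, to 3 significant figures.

7.07 min

Δρ = 1026.55 − 1026.30 = 0.25 kg m⁻³ over Δz = 25.9 − 15 = 10.9 m.
N² = (9.81/1025) × (0.25/10.9) = 2.1951 × 10⁻⁴ s⁻².
N = √(2.1951 × 10⁻⁴) = 0.014816 rad s⁻¹, so T = 2π/N = 424.08 s = 7.0680 min ≈ 7.07 min.
N² > 0, so the interval is statically stable.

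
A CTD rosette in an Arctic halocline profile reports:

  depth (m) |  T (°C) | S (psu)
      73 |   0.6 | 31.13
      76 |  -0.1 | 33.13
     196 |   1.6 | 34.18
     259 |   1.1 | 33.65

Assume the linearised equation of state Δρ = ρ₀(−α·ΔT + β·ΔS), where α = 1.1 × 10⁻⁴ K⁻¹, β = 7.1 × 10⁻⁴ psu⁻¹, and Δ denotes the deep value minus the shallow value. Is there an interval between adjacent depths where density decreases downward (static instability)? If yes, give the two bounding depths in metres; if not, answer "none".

Evaluate Δρ/ρ₀ = −αΔT + βΔS across each adjacent pair:
  73–76 m: −αΔT+βΔS = −(1.1 × 10⁻⁴)(-0.7)+(7.1 × 10⁻⁴)(+2.00) = 1.5 × 10⁻³ → stable
  76–196 m: −αΔT+βΔS = −(1.1 × 10⁻⁴)(+1.7)+(7.1 × 10⁻⁴)(+1.05) = 5.6 × 10⁻⁴ → stable
  196–259 m: −αΔT+βΔS = −(1.1 × 10⁻⁴)(-0.5)+(7.1 × 10⁻⁴)(-0.53) = -3.2 × 10⁻⁴ → UNSTABLE
The 196–259 m interval has Δρ < 0: lighter water underlies denser water.

196–259 m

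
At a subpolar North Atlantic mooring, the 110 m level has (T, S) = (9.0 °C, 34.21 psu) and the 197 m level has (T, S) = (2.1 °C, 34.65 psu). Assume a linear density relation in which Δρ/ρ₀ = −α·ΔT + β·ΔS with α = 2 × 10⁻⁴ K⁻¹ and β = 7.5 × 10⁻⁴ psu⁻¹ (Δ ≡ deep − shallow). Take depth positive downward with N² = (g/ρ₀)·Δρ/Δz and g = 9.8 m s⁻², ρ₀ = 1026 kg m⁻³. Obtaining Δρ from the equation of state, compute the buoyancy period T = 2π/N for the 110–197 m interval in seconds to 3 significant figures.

ΔT = -6.9 K, ΔS = +0.44 psu (deep − shallow).
Δρ/ρ₀ = −αΔT + βΔS = 1.38 × 10⁻³ + 3.30 × 10⁻⁴ = 1.71 × 10⁻³, so Δρ ≈ 1.754 kg m⁻³.
N² = (g/ρ₀)·Δρ/Δz = g·(Δρ/ρ₀)/Δz = 9.8 × 1.71 × 10⁻³ / 87 = 1.9262 × 10⁻⁴ s⁻².
N = √(1.9262 × 10⁻⁴) = 0.013879 rad s⁻¹ → T = 2π/N = 452.71 s ≈ 453 s.

453 s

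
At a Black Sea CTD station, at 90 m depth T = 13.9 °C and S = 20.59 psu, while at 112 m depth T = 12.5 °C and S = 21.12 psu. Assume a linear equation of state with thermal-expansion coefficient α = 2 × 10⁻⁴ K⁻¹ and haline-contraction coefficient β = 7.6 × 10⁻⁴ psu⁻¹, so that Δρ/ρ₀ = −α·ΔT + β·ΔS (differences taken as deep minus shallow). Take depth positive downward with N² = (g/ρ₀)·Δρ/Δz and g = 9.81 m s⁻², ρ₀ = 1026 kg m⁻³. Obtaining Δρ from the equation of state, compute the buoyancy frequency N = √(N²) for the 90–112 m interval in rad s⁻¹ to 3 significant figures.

0.0174 rad s⁻¹

ΔT = -1.4 K, ΔS = +0.53 psu (deep − shallow).
Δρ/ρ₀ = −αΔT + βΔS = 2.80 × 10⁻⁴ + 4.028 × 10⁻⁴ = 6.828 × 10⁻⁴, so Δρ ≈ 0.7006 kg m⁻³.
N² = (g/ρ₀)·Δρ/Δz = g·(Δρ/ρ₀)/Δz = 9.81 × 6.828 × 10⁻⁴ / 22 = 3.0447 × 10⁻⁴ s⁻².
N = √(3.0447 × 10⁻⁴) = 0.017449 rad s⁻¹ ≈ 0.0174 rad s⁻¹.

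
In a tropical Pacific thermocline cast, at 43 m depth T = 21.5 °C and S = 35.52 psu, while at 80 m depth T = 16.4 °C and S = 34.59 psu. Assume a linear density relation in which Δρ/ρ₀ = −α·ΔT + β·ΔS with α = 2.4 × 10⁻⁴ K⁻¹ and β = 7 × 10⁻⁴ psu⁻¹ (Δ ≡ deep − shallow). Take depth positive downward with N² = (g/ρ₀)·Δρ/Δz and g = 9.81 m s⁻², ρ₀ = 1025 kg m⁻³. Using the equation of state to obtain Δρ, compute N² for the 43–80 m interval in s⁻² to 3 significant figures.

1.52 × 10⁻⁴ s⁻²

ΔT = -5.1 K, ΔS = -0.93 psu (deep − shallow).
Δρ/ρ₀ = −αΔT + βΔS = 1.224 × 10⁻³ − 6.51 × 10⁻⁴ = 5.73 × 10⁻⁴, so Δρ ≈ 0.5873 kg m⁻³.
N² = (g/ρ₀)·Δρ/Δz = g·(Δρ/ρ₀)/Δz = 9.81 × 5.73 × 10⁻⁴ / 37 = 1.5192 × 10⁻⁴ s⁻² ≈ 1.52 × 10⁻⁴ s⁻².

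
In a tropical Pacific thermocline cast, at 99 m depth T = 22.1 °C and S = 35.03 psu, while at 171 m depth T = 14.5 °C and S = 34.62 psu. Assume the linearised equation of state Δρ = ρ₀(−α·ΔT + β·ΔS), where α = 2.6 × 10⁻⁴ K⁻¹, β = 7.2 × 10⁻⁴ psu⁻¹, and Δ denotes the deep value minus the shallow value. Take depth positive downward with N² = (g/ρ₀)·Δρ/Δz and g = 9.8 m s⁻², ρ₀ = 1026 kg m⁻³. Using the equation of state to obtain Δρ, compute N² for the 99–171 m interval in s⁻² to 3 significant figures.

2.29 × 10⁻⁴ s⁻²

ΔT = -7.6 K, ΔS = -0.41 psu (deep − shallow).
Δρ/ρ₀ = −αΔT + βΔS = 1.976 × 10⁻³ − 2.952 × 10⁻⁴ = 1.6808 × 10⁻³, so Δρ ≈ 1.725 kg m⁻³.
N² = (g/ρ₀)·Δρ/Δz = g·(Δρ/ρ₀)/Δz = 9.8 × 1.6808 × 10⁻³ / 72 = 2.2878 × 10⁻⁴ s⁻² ≈ 2.29 × 10⁻⁴ s⁻².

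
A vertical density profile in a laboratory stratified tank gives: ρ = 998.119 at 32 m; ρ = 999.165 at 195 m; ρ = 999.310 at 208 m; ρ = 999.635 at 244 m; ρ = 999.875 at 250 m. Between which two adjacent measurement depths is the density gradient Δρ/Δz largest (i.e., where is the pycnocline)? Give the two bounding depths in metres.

Compute the density gradient over each adjacent pair:
  32–195 m: Δρ/Δz = 1.046/163 = 6.4 × 10⁻³ kg m⁻⁴
  195–208 m: Δρ/Δz = 0.145/13 = 0.011 kg m⁻⁴
  208–244 m: Δρ/Δz = 0.325/36 = 9.0 × 10⁻³ kg m⁻⁴
  244–250 m: Δρ/Δz = 0.240/6 = 0.040 kg m⁻⁴
The largest gradient is in the 244–250 m interval — the pycnocline.

244–250 m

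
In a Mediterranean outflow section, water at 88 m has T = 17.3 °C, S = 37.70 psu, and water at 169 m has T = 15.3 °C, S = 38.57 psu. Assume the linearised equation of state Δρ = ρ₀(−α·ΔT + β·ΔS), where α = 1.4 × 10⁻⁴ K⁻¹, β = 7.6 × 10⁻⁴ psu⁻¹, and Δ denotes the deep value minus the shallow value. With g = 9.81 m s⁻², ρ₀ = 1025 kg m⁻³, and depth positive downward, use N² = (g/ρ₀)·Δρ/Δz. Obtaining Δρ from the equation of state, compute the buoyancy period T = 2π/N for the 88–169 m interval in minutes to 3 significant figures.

ΔT = -2.0 K, ΔS = +0.87 psu (deep − shallow).
Δρ/ρ₀ = −αΔT + βΔS = 2.80 × 10⁻⁴ + 6.612 × 10⁻⁴ = 9.412 × 10⁻⁴, so Δρ ≈ 0.9647 kg m⁻³.
N² = (g/ρ₀)·Δρ/Δz = g·(Δρ/ρ₀)/Δz = 9.81 × 9.412 × 10⁻⁴ / 81 = 1.1399 × 10⁻⁴ s⁻².
N = √(1.1399 × 10⁻⁴) = 0.010677 rad s⁻¹ → T = 2π/N = 588.48 s = 9.8080 min ≈ 9.81 min.

9.81 min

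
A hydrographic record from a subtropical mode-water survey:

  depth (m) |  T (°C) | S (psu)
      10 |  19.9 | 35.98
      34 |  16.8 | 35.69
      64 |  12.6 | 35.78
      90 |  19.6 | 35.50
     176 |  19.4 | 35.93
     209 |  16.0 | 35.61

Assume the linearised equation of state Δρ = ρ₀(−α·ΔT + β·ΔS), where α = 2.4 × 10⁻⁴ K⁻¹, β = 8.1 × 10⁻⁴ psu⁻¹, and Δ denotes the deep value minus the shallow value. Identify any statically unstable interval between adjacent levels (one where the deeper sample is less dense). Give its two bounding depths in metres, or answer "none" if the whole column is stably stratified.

Evaluate Δρ/ρ₀ = −αΔT + βΔS across each adjacent pair:
  10–34 m: −αΔT+βΔS = −(2.4 × 10⁻⁴)(-3.1)+(8.1 × 10⁻⁴)(-0.29) = 5.1 × 10⁻⁴ → stable
  34–64 m: −αΔT+βΔS = −(2.4 × 10⁻⁴)(-4.2)+(8.1 × 10⁻⁴)(+0.09) = 1.1 × 10⁻³ → stable
  64–90 m: −αΔT+βΔS = −(2.4 × 10⁻⁴)(+7.0)+(8.1 × 10⁻⁴)(-0.28) = -1.9 × 10⁻³ → UNSTABLE
  90–176 m: −αΔT+βΔS = −(2.4 × 10⁻⁴)(-0.2)+(8.1 × 10⁻⁴)(+0.43) = 4.0 × 10⁻⁴ → stable
  176–209 m: −αΔT+βΔS = −(2.4 × 10⁻⁴)(-3.4)+(8.1 × 10⁻⁴)(-0.32) = 5.6 × 10⁻⁴ → stable
The 64–90 m interval has Δρ < 0: lighter water underlies denser water.

64–90 m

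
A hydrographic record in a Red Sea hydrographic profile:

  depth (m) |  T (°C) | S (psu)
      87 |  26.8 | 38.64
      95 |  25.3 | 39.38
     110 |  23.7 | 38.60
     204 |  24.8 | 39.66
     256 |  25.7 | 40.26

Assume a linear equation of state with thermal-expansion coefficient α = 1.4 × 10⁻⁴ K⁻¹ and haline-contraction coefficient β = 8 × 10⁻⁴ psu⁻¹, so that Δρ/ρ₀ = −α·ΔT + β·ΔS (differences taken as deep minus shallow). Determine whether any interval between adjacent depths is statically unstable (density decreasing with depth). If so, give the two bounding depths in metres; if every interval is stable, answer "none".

Evaluate Δρ/ρ₀ = −αΔT + βΔS across each adjacent pair:
  87–95 m: −αΔT+βΔS = −(1.4 × 10⁻⁴)(-1.5)+(8 × 10⁻⁴)(+0.74) = 8.0 × 10⁻⁴ → stable
  95–110 m: −αΔT+βΔS = −(1.4 × 10⁻⁴)(-1.6)+(8 × 10⁻⁴)(-0.78) = -4.0 × 10⁻⁴ → UNSTABLE
  110–204 m: −αΔT+βΔS = −(1.4 × 10⁻⁴)(+1.1)+(8 × 10⁻⁴)(+1.06) = 6.9 × 10⁻⁴ → stable
  204–256 m: −αΔT+βΔS = −(1.4 × 10⁻⁴)(+0.9)+(8 × 10⁻⁴)(+0.60) = 3.5 × 10⁻⁴ → stable
The 95–110 m interval has Δρ < 0: lighter water underlies denser water.

95–110 m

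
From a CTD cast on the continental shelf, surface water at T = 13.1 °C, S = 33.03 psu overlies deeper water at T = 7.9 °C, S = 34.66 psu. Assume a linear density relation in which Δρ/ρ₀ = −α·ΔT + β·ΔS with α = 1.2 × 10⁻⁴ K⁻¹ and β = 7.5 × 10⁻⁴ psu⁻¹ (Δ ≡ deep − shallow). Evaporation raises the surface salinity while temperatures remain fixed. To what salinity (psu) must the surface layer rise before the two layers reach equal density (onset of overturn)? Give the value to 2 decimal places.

35.49 psu

Neutral buoyancy requires −α(T_deep − T_surf) + β(S_deep − S_surf′) = 0.
S_surf′ = S_deep − (α/β)·ΔT = 34.66 − (1.2 × 10⁻⁴/7.5 × 10⁻⁴)·(-5.2) = 35.4920 psu.
Increase required: 35.4920 − 33.03 = 2.4620 psu.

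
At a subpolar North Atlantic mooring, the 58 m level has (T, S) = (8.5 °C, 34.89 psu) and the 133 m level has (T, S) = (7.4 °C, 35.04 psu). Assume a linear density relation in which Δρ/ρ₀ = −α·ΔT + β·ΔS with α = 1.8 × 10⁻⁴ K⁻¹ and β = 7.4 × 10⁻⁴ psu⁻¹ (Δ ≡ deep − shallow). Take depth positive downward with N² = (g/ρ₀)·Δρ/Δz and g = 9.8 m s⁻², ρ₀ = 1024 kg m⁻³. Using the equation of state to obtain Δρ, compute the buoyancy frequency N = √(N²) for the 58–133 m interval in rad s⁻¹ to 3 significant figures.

6.35 × 10⁻³ rad s⁻¹

ΔT = -1.1 K, ΔS = +0.15 psu (deep − shallow).
Δρ/ρ₀ = −αΔT + βΔS = 1.98 × 10⁻⁴ + 1.11 × 10⁻⁴ = 3.09 × 10⁻⁴, so Δρ ≈ 0.3164 kg m⁻³.
N² = (g/ρ₀)·Δρ/Δz = g·(Δρ/ρ₀)/Δz = 9.8 × 3.09 × 10⁻⁴ / 75 = 4.0376 × 10⁻⁵ s⁻².
N = √(4.0376 × 10⁻⁵) = 6.3542 × 10⁻³ rad s⁻¹ ≈ 6.35 × 10⁻³ rad s⁻¹.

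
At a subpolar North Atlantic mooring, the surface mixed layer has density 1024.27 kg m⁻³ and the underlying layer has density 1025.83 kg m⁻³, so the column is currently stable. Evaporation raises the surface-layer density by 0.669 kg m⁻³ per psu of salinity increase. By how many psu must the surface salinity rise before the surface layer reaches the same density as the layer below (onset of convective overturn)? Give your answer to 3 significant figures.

2.33 psu

Density deficit of the surface layer: 1025.83 − 1024.27 = 1.56 kg m⁻³.
Required change = 1.56 / 0.669 = 2.33 psu.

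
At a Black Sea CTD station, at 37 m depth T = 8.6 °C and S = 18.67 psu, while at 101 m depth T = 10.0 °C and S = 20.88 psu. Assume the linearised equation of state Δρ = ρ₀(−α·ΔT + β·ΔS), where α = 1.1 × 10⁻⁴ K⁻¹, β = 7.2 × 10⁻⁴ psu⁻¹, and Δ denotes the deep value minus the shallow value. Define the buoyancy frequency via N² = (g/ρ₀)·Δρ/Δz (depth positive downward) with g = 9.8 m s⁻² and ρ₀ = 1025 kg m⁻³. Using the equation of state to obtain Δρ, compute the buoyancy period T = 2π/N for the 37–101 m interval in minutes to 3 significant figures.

ΔT = +1.4 K, ΔS = +2.21 psu (deep − shallow).
Δρ/ρ₀ = −αΔT + βΔS = -1.54 × 10⁻⁴ + 1.5912 × 10⁻³ = 1.4372 × 10⁻³, so Δρ ≈ 1.473 kg m⁻³.
N² = (g/ρ₀)·Δρ/Δz = g·(Δρ/ρ₀)/Δz = 9.8 × 1.4372 × 10⁻³ / 64 = 2.2007 × 10⁻⁴ s⁻².
N = √(2.2007 × 10⁻⁴) = 0.014835 rad s⁻¹ → T = 2π/N = 423.54 s = 7.0590 min ≈ 7.06 min.

7.06 min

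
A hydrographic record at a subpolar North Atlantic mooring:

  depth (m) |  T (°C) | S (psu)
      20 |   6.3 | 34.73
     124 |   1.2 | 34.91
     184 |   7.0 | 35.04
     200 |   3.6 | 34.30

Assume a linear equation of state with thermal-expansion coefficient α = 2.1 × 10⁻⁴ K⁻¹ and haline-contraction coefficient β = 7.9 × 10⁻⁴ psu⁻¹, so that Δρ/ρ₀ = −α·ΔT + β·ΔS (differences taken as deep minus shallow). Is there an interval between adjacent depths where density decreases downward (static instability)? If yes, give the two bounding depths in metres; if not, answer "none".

124–184 m

Evaluate Δρ/ρ₀ = −αΔT + βΔS across each adjacent pair:
  20–124 m: −αΔT+βΔS = −(2.1 × 10⁻⁴)(-5.1)+(7.9 × 10⁻⁴)(+0.18) = 1.2 × 10⁻³ → stable
  124–184 m: −αΔT+βΔS = −(2.1 × 10⁻⁴)(+5.8)+(7.9 × 10⁻⁴)(+0.13) = -1.1 × 10⁻³ → UNSTABLE
  184–200 m: −αΔT+βΔS = −(2.1 × 10⁻⁴)(-3.4)+(7.9 × 10⁻⁴)(-0.74) = 1.3 × 10⁻⁴ → stable
The 124–184 m interval has Δρ < 0: lighter water underlies denser water.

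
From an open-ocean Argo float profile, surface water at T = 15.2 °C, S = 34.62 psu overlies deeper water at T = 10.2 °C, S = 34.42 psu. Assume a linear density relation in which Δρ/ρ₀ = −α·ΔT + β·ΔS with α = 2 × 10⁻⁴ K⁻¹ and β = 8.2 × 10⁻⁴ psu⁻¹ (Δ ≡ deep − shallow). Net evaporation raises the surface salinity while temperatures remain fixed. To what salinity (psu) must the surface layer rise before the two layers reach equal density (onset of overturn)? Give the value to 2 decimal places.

Neutral buoyancy requires −α(T_deep − T_surf) + β(S_deep − S_surf′) = 0.
S_surf′ = S_deep − (α/β)·ΔT = 34.42 − (2 × 10⁻⁴/8.2 × 10⁻⁴)·(-5.0) = 35.6395 psu.
Increase required: 35.6395 − 34.62 = 1.0195 psu.

35.64 psu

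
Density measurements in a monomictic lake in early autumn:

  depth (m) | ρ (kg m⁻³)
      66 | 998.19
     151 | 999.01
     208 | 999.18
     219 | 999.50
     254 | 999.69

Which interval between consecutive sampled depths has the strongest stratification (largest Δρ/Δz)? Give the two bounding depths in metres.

Compute the density gradient over each adjacent pair:
  66–151 m: Δρ/Δz = 0.82/85 = 9.6 × 10⁻³ kg m⁻⁴
  151–208 m: Δρ/Δz = 0.17/57 = 3.0 × 10⁻³ kg m⁻⁴
  208–219 m: Δρ/Δz = 0.32/11 = 0.029 kg m⁻⁴
  219–254 m: Δρ/Δz = 0.19/35 = 5.4 × 10⁻³ kg m⁻⁴
The largest gradient is in the 208–219 m interval — the pycnocline.

208–219 m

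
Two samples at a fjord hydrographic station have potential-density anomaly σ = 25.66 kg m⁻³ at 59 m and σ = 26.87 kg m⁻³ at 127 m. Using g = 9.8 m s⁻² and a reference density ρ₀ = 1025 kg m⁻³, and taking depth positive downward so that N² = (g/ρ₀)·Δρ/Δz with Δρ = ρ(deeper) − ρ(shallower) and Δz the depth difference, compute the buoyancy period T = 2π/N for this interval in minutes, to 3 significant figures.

8.03 min

Δρ = 1026.87 − 1025.66 = 1.21 kg m⁻³ over Δz = 127 − 59 = 68 m.
N² = (9.8/1025) × (1.21/68) = 1.7013 × 10⁻⁴ s⁻².
N = √(1.7013 × 10⁻⁴) = 0.013043 rad s⁻¹, so T = 2π/N = 481.73 s = 8.0288 min ≈ 8.03 min.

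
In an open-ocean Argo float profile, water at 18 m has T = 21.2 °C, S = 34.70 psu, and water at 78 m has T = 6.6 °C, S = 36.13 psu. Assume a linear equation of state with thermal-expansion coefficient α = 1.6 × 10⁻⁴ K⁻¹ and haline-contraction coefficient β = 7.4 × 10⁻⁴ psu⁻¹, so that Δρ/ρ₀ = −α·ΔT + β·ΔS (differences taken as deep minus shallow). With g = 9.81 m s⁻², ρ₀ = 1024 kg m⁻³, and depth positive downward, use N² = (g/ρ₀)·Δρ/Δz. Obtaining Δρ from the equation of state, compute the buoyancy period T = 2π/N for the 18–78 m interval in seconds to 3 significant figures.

ΔT = -14.6 K, ΔS = +1.43 psu (deep − shallow).
Δρ/ρ₀ = −αΔT + βΔS = 2.336 × 10⁻³ + 1.0582 × 10⁻³ = 3.3942 × 10⁻³, so Δρ ≈ 3.476 kg m⁻³.
N² = (g/ρ₀)·Δρ/Δz = g·(Δρ/ρ₀)/Δz = 9.81 × 3.3942 × 10⁻³ / 60 = 5.5495 × 10⁻⁴ s⁻².
N = √(5.5495 × 10⁻⁴) = 0.023557 rad s⁻¹ → T = 2π/N = 266.72 s ≈ 267 s.

267 s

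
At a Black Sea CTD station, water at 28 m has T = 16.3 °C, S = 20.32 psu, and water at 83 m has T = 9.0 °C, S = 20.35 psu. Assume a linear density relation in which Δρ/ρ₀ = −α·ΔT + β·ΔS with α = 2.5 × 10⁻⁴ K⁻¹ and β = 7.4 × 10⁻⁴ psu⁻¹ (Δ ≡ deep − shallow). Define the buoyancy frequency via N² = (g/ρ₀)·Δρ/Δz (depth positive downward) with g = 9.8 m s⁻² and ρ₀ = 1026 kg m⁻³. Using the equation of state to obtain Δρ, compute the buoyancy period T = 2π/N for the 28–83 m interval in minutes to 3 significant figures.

ΔT = -7.3 K, ΔS = +0.03 psu (deep − shallow).
Δρ/ρ₀ = −αΔT + βΔS = 1.825 × 10⁻³ + 2.22 × 10⁻⁵ = 1.8472 × 10⁻³, so Δρ ≈ 1.895 kg m⁻³.
N² = (g/ρ₀)·Δρ/Δz = g·(Δρ/ρ₀)/Δz = 9.8 × 1.8472 × 10⁻³ / 55 = 3.2914 × 10⁻⁴ s⁻².
N = √(3.2914 × 10⁻⁴) = 0.018142 rad s⁻¹ → T = 2π/N = 346.33 s = 5.7722 min ≈ 5.77 min.

5.77 min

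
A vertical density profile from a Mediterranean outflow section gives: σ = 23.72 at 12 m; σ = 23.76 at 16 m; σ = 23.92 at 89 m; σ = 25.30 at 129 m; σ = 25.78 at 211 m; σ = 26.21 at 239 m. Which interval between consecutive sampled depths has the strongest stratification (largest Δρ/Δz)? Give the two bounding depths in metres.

89–129 m

Compute the density gradient over each adjacent pair:
  12–16 m: Δρ/Δz = 0.04/4 = 0.010 kg m⁻⁴
  16–89 m: Δρ/Δz = 0.16/73 = 2.2 × 10⁻³ kg m⁻⁴
  89–129 m: Δρ/Δz = 1.38/40 = 0.034 kg m⁻⁴
  129–211 m: Δρ/Δz = 0.48/82 = 5.9 × 10⁻³ kg m⁻⁴
  211–239 m: Δρ/Δz = 0.43/28 = 0.015 kg m⁻⁴
The largest gradient is in the 89–129 m interval — the pycnocline.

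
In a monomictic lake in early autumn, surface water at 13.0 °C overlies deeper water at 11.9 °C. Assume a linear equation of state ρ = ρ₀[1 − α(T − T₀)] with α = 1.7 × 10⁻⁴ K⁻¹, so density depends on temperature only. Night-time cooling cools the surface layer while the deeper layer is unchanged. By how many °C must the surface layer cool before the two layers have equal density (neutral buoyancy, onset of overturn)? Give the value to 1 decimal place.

1.1 °C

With temperature the only control, equal density requires T_surf′ = T_deep.
T_surf′ = 11.9 °C.
Cooling required: 13.0 − 11.9 = 1.1 °C.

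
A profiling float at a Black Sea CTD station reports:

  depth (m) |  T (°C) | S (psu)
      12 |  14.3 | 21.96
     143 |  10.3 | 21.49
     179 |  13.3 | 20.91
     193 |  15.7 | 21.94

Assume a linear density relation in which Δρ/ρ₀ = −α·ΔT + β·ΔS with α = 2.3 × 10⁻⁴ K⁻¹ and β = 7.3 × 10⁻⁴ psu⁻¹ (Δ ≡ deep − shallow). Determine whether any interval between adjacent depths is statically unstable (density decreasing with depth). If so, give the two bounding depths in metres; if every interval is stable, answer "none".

Evaluate Δρ/ρ₀ = −αΔT + βΔS across each adjacent pair:
  12–143 m: −αΔT+βΔS = −(2.3 × 10⁻⁴)(-4.0)+(7.3 × 10⁻⁴)(-0.47) = 5.8 × 10⁻⁴ → stable
  143–179 m: −αΔT+βΔS = −(2.3 × 10⁻⁴)(+3.0)+(7.3 × 10⁻⁴)(-0.58) = -1.1 × 10⁻³ → UNSTABLE
  179–193 m: −αΔT+βΔS = −(2.3 × 10⁻⁴)(+2.4)+(7.3 × 10⁻⁴)(+1.03) = 2.0 × 10⁻⁴ → stable
The 143–179 m interval has Δρ < 0: lighter water underlies denser water.

143–179 m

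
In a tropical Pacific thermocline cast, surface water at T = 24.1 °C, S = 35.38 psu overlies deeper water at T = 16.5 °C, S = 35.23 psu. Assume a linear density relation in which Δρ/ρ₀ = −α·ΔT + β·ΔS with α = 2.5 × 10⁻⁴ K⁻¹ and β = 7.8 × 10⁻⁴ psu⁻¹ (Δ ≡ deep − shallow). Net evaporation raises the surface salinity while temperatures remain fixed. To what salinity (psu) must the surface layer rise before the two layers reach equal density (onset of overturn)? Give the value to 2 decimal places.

37.67 psu

Neutral buoyancy requires −α(T_deep − T_surf) + β(S_deep − S_surf′) = 0.
S_surf′ = S_deep − (α/β)·ΔT = 35.23 − (2.5 × 10⁻⁴/7.8 × 10⁻⁴)·(-7.6) = 37.6659 psu.
Increase required: 37.6659 − 35.38 = 2.2859 psu.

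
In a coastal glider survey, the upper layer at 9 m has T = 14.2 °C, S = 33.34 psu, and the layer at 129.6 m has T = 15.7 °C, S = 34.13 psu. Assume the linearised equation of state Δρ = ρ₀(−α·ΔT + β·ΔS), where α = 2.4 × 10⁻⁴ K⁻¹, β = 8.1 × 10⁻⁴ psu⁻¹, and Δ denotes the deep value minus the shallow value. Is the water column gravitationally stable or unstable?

ΔT = 15.7 − 14.2 = +1.5 K and ΔS = 34.13 − 33.34 = +0.79 psu (deep − shallow).
−αΔT = -3.60 × 10⁻⁴; βΔS = 6.399 × 10⁻⁴; sum Δρ/ρ₀ = 2.799 × 10⁻⁴.
Δρ/ρ₀ > 0, so Δρ > 0: deeper water is denser → statically stable.

stable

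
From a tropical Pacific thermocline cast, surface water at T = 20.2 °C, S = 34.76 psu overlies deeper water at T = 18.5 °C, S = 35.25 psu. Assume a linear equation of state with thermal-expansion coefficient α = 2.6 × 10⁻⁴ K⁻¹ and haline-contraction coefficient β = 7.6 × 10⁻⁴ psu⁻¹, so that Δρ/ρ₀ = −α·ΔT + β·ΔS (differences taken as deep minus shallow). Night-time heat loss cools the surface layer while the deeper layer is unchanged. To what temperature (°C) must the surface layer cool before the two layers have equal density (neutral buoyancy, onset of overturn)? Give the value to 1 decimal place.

17.1 °C

Neutral buoyancy requires Δρ = 0, i.e. −α(T_deep − T_surf′) + β(S_deep − S_surf) = 0.
T_surf′ = T_deep − (β/α)·ΔS = 18.5 − (7.6 × 10⁻⁴/2.6 × 10⁻⁴)·(+0.49) = 17.068 °C.
Cooling required: 20.2 − (17.068) = 3.132 °C.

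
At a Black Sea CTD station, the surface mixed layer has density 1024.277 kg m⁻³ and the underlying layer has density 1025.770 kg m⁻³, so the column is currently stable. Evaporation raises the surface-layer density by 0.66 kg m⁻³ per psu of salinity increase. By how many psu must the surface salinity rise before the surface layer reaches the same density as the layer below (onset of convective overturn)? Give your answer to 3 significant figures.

Density deficit of the surface layer: 1025.770 − 1024.277 = 1.493 kg m⁻³.
Required change = 1.493 / 0.66 = 2.26 psu.

2.26 psu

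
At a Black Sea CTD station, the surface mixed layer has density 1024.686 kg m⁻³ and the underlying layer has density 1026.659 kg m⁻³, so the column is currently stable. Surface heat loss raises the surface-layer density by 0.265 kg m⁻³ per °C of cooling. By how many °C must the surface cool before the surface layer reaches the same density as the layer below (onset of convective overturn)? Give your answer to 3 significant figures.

7.45 °C

Density deficit of the surface layer: 1026.659 − 1024.686 = 1.973 kg m⁻³.
Required change = 1.973 / 0.265 = 7.45 °C.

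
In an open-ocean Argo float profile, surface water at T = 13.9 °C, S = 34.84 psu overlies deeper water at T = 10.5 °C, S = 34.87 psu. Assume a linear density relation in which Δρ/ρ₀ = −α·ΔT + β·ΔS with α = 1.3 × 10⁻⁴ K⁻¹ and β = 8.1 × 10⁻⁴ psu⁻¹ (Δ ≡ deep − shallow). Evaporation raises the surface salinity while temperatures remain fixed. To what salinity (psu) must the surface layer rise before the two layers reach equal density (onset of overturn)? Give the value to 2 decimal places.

35.42 psu

Neutral buoyancy requires −α(T_deep − T_surf) + β(S_deep − S_surf′) = 0.
S_surf′ = S_deep − (α/β)·ΔT = 34.87 − (1.3 × 10⁻⁴/8.1 × 10⁻⁴)·(-3.4) = 35.4157 psu.
Increase required: 35.4157 − 34.84 = 0.5757 psu.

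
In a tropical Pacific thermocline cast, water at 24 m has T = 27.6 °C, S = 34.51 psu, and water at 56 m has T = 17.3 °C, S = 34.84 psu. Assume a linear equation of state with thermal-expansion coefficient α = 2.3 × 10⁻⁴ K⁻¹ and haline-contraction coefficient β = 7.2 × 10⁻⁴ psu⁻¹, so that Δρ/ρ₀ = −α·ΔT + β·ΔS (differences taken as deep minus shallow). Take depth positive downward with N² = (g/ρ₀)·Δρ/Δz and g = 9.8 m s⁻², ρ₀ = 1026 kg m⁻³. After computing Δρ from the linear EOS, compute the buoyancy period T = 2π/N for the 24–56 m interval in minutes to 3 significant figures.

ΔT = -10.3 K, ΔS = +0.33 psu (deep − shallow).
Δρ/ρ₀ = −αΔT + βΔS = 2.369 × 10⁻³ + 2.376 × 10⁻⁴ = 2.6066 × 10⁻³, so Δρ ≈ 2.674 kg m⁻³.
N² = (g/ρ₀)·Δρ/Δz = g·(Δρ/ρ₀)/Δz = 9.8 × 2.6066 × 10⁻³ / 32 = 7.9827 × 10⁻⁴ s⁻².
N = √(7.9827 × 10⁻⁴) = 0.028254 rad s⁻¹ → T = 2π/N = 222.38 s = 3.7063 min ≈ 3.71 min.

3.71 min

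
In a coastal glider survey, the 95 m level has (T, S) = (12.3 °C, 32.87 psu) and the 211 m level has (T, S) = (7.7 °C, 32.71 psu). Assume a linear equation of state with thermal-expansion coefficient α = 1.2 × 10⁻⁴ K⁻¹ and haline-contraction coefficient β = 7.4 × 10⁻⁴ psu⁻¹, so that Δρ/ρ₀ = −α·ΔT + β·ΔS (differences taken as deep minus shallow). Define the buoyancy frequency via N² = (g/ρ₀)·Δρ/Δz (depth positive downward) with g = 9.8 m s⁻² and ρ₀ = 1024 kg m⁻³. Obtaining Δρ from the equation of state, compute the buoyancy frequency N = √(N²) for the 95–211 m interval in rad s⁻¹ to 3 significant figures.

ΔT = -4.6 K, ΔS = -0.16 psu (deep − shallow).
Δρ/ρ₀ = −αΔT + βΔS = 5.52 × 10⁻⁴ − 1.184 × 10⁻⁴ = 4.336 × 10⁻⁴, so Δρ ≈ 0.4440 kg m⁻³.
N² = (g/ρ₀)·Δρ/Δz = g·(Δρ/ρ₀)/Δz = 9.8 × 4.336 × 10⁻⁴ / 116 = 3.6632 × 10⁻⁵ s⁻².
N = √(3.6632 × 10⁻⁵) = 6.0524 × 10⁻³ rad s⁻¹ ≈ 6.05 × 10⁻³ rad s⁻¹.

6.05 × 10⁻³ rad s⁻¹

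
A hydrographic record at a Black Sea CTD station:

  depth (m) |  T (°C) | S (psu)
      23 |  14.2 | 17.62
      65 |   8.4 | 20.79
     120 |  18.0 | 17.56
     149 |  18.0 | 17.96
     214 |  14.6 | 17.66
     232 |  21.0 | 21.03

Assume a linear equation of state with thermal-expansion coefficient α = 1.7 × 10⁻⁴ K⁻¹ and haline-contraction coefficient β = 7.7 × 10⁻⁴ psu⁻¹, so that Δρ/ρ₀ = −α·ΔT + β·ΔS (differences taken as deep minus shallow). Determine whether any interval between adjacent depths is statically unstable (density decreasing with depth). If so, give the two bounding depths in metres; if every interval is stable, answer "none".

Evaluate Δρ/ρ₀ = −αΔT + βΔS across each adjacent pair:
  23–65 m: −αΔT+βΔS = −(1.7 × 10⁻⁴)(-5.8)+(7.7 × 10⁻⁴)(+3.17) = 3.4 × 10⁻³ → stable
  65–120 m: −αΔT+βΔS = −(1.7 × 10⁻⁴)(+9.6)+(7.7 × 10⁻⁴)(-3.23) = -4.1 × 10⁻³ → UNSTABLE
  120–149 m: −αΔT+βΔS = −(1.7 × 10⁻⁴)(+0.0)+(7.7 × 10⁻⁴)(+0.40) = 3.1 × 10⁻⁴ → stable
  149–214 m: −αΔT+βΔS = −(1.7 × 10⁻⁴)(-3.4)+(7.7 × 10⁻⁴)(-0.30) = 3.5 × 10⁻⁴ → stable
  214–232 m: −αΔT+βΔS = −(1.7 × 10⁻⁴)(+6.4)+(7.7 × 10⁻⁴)(+3.37) = 1.5 × 10⁻³ → stable
The 65–120 m interval has Δρ < 0: lighter water underlies denser water.

65–120 m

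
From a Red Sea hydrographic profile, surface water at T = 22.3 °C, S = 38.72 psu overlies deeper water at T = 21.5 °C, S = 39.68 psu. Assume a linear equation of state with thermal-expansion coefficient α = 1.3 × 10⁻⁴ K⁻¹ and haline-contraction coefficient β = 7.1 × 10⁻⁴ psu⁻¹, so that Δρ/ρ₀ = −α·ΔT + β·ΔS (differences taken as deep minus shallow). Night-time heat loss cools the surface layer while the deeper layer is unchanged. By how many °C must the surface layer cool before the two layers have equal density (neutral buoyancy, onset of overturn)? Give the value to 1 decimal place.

6.0 °C

Neutral buoyancy requires Δρ = 0, i.e. −α(T_deep − T_surf′) + β(S_deep − S_surf) = 0.
T_surf′ = T_deep − (β/α)·ΔS = 21.5 − (7.1 × 10⁻⁴/1.3 × 10⁻⁴)·(+0.96) = 16.257 °C.
Cooling required: 22.3 − (16.257) = 6.043 °C.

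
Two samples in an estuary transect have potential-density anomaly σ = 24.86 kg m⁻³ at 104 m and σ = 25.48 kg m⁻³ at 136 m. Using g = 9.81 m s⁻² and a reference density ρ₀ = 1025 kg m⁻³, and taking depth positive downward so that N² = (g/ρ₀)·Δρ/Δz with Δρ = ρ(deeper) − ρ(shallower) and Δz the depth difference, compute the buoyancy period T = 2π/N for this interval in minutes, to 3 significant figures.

Δρ = 1025.48 − 1024.86 = 0.62 kg m⁻³ over Δz = 136 − 104 = 32 m.
N² = (9.81/1025) × (0.62/32) = 1.8543 × 10⁻⁴ s⁻².
N = √(1.8543 × 10⁻⁴) = 0.013617 rad s⁻¹, so T = 2π/N = 461.42 s = 7.6903 min ≈ 7.69 min.
N² > 0, so the interval is statically stable.

7.69 min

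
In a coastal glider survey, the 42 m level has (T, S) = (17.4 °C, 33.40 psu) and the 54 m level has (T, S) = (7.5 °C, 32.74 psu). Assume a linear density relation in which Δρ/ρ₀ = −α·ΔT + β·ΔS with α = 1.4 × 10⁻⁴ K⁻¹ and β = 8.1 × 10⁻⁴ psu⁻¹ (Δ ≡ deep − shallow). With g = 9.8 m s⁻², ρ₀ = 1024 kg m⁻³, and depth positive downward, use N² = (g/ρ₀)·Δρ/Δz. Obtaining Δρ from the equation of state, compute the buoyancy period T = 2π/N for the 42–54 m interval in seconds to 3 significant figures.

238 s

ΔT = -9.9 K, ΔS = -0.66 psu (deep − shallow).
Δρ/ρ₀ = −αΔT + βΔS = 1.386 × 10⁻³ − 5.346 × 10⁻⁴ = 8.514 × 10⁻⁴, so Δρ ≈ 0.8718 kg m⁻³.
N² = (g/ρ₀)·Δρ/Δz = g·(Δρ/ρ₀)/Δz = 9.8 × 8.514 × 10⁻⁴ / 12 = 6.9531 × 10⁻⁴ s⁻².
N = √(6.9531 × 10⁻⁴) = 0.026369 rad s⁻¹ → T = 2π/N = 238.28 s ≈ 238 s.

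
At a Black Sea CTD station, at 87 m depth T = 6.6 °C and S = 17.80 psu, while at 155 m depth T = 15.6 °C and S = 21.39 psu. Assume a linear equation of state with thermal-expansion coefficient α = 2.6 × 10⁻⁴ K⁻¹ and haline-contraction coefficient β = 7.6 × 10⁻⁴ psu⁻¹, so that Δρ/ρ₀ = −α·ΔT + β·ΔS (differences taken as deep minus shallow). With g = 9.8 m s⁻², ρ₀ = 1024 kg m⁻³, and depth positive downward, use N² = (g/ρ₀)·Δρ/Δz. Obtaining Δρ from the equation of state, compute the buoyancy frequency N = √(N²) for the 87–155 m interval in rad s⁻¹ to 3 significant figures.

ΔT = +9.0 K, ΔS = +3.59 psu (deep − shallow).
Δρ/ρ₀ = −αΔT + βΔS = -2.34 × 10⁻³ + 2.7284 × 10⁻³ = 3.884 × 10⁻⁴, so Δρ ≈ 0.3977 kg m⁻³.
N² = (g/ρ₀)·Δρ/Δz = g·(Δρ/ρ₀)/Δz = 9.8 × 3.884 × 10⁻⁴ / 68 = 5.5975 × 10⁻⁵ s⁻².
N = √(5.5975 × 10⁻⁵) = 7.4816 × 10⁻³ rad s⁻¹ ≈ 7.48 × 10⁻³ rad s⁻¹.

7.48 × 10⁻³ rad s⁻¹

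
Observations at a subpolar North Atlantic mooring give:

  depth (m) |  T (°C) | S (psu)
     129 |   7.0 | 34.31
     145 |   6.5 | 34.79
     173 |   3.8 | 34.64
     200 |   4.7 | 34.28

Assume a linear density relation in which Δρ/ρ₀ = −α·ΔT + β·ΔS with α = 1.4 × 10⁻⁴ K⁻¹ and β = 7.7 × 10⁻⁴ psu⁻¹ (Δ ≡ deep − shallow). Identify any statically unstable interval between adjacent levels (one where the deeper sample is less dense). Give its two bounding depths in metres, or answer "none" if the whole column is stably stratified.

173–200 m

Evaluate Δρ/ρ₀ = −αΔT + βΔS across each adjacent pair:
  129–145 m: −αΔT+βΔS = −(1.4 × 10⁻⁴)(-0.5)+(7.7 × 10⁻⁴)(+0.48) = 4.4 × 10⁻⁴ → stable
  145–173 m: −αΔT+βΔS = −(1.4 × 10⁻⁴)(-2.7)+(7.7 × 10⁻⁴)(-0.15) = 2.6 × 10⁻⁴ → stable
  173–200 m: −αΔT+βΔS = −(1.4 × 10⁻⁴)(+0.9)+(7.7 × 10⁻⁴)(-0.36) = -4.0 × 10⁻⁴ → UNSTABLE
The 173–200 m interval has Δρ < 0: lighter water underlies denser water.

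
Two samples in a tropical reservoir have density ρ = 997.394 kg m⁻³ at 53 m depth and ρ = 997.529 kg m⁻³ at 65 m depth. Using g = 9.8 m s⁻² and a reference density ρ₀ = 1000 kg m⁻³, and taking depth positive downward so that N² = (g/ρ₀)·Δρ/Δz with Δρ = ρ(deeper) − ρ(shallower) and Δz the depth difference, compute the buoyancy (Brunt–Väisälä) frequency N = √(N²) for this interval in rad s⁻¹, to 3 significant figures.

0.0105 rad s⁻¹

Δρ = 997.529 − 997.394 = 0.135 kg m⁻³ over Δz = 65 − 53 = 12 m.
N² = (9.8/1000) × (0.135/12) = 1.1025 × 10⁻⁴ s⁻².
N = √(1.1025 × 10⁻⁴) = 0.010500 rad s⁻¹ ≈ 0.0105 rad s⁻¹.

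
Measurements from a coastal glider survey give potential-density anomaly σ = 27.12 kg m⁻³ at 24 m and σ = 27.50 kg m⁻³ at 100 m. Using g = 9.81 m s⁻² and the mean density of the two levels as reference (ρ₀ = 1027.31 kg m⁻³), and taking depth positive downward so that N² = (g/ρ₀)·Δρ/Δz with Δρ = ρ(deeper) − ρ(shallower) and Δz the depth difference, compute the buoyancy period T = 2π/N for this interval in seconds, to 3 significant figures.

909 s

Δρ = 1027.50 − 1027.12 = 0.38 kg m⁻³ over Δz = 100 − 24 = 76 m.
N² = (9.81/1027.31) × (0.38/76) = 4.7746 × 10⁻⁵ s⁻².
N = √(4.7746 × 10⁻⁵) = 6.9098 × 10⁻³ rad s⁻¹, so T = 2π/N = 909.32 s ≈ 909 s.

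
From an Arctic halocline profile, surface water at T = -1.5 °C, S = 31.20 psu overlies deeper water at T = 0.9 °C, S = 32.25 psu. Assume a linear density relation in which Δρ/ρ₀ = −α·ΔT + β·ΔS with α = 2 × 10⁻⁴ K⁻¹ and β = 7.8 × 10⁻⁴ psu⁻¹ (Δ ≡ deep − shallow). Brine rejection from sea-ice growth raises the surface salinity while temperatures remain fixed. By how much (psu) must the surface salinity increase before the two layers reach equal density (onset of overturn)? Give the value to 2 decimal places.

0.43 psu

Neutral buoyancy requires −α(T_deep − T_surf) + β(S_deep − S_surf′) = 0.
S_surf′ = S_deep − (α/β)·ΔT = 32.25 − (2 × 10⁻⁴/7.8 × 10⁻⁴)·(+2.4) = 31.6346 psu.
Increase required: 31.6346 − 31.20 = 0.4346 psu.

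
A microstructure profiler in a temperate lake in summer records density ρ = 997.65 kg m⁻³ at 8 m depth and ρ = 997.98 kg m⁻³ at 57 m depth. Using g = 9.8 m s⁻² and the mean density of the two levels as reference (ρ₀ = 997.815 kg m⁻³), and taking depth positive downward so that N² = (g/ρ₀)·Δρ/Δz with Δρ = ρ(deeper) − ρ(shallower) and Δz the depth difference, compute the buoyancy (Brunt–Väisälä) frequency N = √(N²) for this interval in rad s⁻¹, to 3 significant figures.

Δρ = 997.98 − 997.65 = 0.33 kg m⁻³ over Δz = 57 − 8 = 49 m.
N² = (9.8/997.815) × (0.33/49) = 6.6145 × 10⁻⁵ s⁻².
N = √(6.6145 × 10⁻⁵) = 8.1330 × 10⁻³ rad s⁻¹ ≈ 8.13 × 10⁻³ rad s⁻¹.

8.13 × 10⁻³ rad s⁻¹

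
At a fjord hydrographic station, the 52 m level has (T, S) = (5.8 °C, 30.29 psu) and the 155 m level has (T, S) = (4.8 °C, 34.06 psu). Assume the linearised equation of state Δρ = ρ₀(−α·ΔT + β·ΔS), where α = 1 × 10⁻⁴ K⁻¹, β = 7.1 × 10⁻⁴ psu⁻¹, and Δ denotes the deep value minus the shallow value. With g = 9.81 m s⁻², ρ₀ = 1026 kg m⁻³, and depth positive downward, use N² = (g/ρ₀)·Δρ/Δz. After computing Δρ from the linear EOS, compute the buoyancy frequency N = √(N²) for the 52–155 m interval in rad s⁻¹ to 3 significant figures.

ΔT = -1.0 K, ΔS = +3.77 psu (deep − shallow).
Δρ/ρ₀ = −αΔT + βΔS = 1.00 × 10⁻⁴ + 2.6767 × 10⁻³ = 2.7767 × 10⁻³, so Δρ ≈ 2.849 kg m⁻³.
N² = (g/ρ₀)·Δρ/Δz = g·(Δρ/ρ₀)/Δz = 9.81 × 2.7767 × 10⁻³ / 103 = 2.6446 × 10⁻⁴ s⁻².
N = √(2.6446 × 10⁻⁴) = 0.016262 rad s⁻¹ ≈ 0.0163 rad s⁻¹.

0.0163 rad s⁻¹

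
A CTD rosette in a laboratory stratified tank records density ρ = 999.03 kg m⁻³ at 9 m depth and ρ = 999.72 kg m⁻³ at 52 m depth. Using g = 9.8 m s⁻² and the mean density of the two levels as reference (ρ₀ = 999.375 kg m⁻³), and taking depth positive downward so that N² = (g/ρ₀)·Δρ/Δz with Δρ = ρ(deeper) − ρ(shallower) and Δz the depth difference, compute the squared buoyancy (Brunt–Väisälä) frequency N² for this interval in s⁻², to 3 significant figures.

Δρ = 999.72 − 999.03 = 0.69 kg m⁻³ over Δz = 52 − 9 = 43 m.
N² = (9.8/999.375) × (0.69/43) = 1.5735 × 10⁻⁴ s⁻² ≈ 1.57 × 10⁻⁴ s⁻².

1.57 × 10⁻⁴ s⁻²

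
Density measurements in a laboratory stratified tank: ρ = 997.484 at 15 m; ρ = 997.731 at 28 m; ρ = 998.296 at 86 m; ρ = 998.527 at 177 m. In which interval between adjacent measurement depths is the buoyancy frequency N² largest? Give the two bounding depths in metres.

Compute the density gradient over each adjacent pair:
  15–28 m: Δρ/Δz = 0.247/13 = 0.019 kg m⁻⁴
  28–86 m: Δρ/Δz = 0.565/58 = 9.7 × 10⁻³ kg m⁻⁴
  86–177 m: Δρ/Δz = 0.231/91 = 2.5 × 10⁻³ kg m⁻⁴
The largest gradient is in the 15–28 m interval — the pycnocline.

15–28 m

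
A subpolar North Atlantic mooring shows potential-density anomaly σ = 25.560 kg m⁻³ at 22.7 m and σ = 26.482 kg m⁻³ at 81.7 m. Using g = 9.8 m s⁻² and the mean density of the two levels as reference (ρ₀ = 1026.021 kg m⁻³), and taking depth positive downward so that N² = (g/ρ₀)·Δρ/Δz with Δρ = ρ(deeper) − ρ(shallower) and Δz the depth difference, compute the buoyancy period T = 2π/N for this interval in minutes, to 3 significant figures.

8.57 min

Δρ = 1026.482 − 1025.560 = 0.922 kg m⁻³ over Δz = 81.7 − 22.7 = 59 m.
N² = (9.8/1026.021) × (0.922/59) = 1.4926 × 10⁻⁴ s⁻².
N = √(1.4926 × 10⁻⁴) = 0.012217 rad s⁻¹, so T = 2π/N = 514.30 s = 8.5717 min ≈ 8.57 min.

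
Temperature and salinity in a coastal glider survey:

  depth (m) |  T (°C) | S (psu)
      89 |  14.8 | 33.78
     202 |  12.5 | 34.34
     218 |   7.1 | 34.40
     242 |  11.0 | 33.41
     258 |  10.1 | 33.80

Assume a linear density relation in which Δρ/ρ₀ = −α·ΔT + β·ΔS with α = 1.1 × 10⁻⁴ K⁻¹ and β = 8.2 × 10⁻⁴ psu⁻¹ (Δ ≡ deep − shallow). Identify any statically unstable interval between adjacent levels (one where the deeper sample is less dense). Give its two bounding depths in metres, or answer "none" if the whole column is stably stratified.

Evaluate Δρ/ρ₀ = −αΔT + βΔS across each adjacent pair:
  89–202 m: −αΔT+βΔS = −(1.1 × 10⁻⁴)(-2.3)+(8.2 × 10⁻⁴)(+0.56) = 7.1 × 10⁻⁴ → stable
  202–218 m: −αΔT+βΔS = −(1.1 × 10⁻⁴)(-5.4)+(8.2 × 10⁻⁴)(+0.06) = 6.4 × 10⁻⁴ → stable
  218–242 m: −αΔT+βΔS = −(1.1 × 10⁻⁴)(+3.9)+(8.2 × 10⁻⁴)(-0.99) = -1.2 × 10⁻³ → UNSTABLE
  242–258 m: −αΔT+βΔS = −(1.1 × 10⁻⁴)(-0.9)+(8.2 × 10⁻⁴)(+0.39) = 4.2 × 10⁻⁴ → stable
The 218–242 m interval has Δρ < 0: lighter water underlies denser water.

218–242 m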